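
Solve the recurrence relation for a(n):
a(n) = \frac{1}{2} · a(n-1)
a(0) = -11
Pure geometric recurrence with ratio \frac{1}{2}.
By induction a(n) = a(0) · (\frac{1}{2})^n = - 11 \cdot 2^{- n}.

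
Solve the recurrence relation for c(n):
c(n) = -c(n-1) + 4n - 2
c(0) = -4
First-order linear with linear forcing.
Homogeneous solution: c_h(n) = A·(-1)^n.
Try particular c_p(n) = pn + q. Substituting:
  pn + q = -(p(n-1) + q) + 4n - 2.
Matching the n-coefficient: p = -p + 4 ⇒ p = 2.
Matching constants: q = p - q - 2 ⇒ q = 0.
General: c(n) = A·(-1)^n + 2 n + 0.
Apply c(0) = -4: A + 0 = -4 ⇒ A = -4.
So c(n) = - 4 \left(-1\right)^{n} + 2 n.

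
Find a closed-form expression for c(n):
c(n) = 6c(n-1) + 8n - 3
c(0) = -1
First-order linear with linear forcing.
Homogeneous solution: c_h(n) = A·(6)^n.
Try particular c_p(n) = pn + q. Substituting:
  pn + q = 6(p(n-1) + q) + 8n - 3.
Matching the n-coefficient: p = 6p + 8 ⇒ p = - \frac{8}{5}.
Matching constants: q = -6p + 6q - 3 ⇒ q = - \frac{33}{25}.
General: c(n) = A·(6)^n - \frac{8 n}{5} - \frac{33}{25}.
Apply c(0) = -1: A - \frac{33}{25} = -1 ⇒ A = \frac{8}{25}.
So c(n) = \frac{8 \cdot 6^{n}}{25} - \frac{8 n}{5} - \frac{33}{25}.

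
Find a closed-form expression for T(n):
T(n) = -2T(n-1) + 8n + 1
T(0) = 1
First-order linear with linear forcing.
Homogeneous solution: T_h(n) = A·(-2)^n.
Try particular T_p(n) = pn + q. Substituting:
  pn + q = -2(p(n-1) + q) + 8n + 1.
Matching the n-coefficient: p = -2p + 8 ⇒ p = \frac{8}{3}.
Matching constants: q = 2p - 2q + 1 ⇒ q = \frac{19}{9}.
General: T(n) = A·(-2)^n + \frac{8 n}{3} + \frac{19}{9}.
Apply T(0) = 1: A + \frac{19}{9} = 1 ⇒ A = - \frac{10}{9}.
So T(n) = - \frac{10 \left(-2\right)^{n}}{9} + \frac{8 n}{3} + \frac{19}{9}.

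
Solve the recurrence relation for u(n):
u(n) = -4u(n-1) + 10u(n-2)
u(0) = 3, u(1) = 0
Characteristic equation: x² + 4x - 10 = 0.
Discriminant Δ = (-4)² + 4·(10) = 56.
Roots r₁,₂ = (-4 ± √56)/2, so r₁ = -2 + \sqrt{14}, r₂ = - \sqrt{14} - 2.
General solution: u(n) = A·r₁^n + B·r₂^n.
From the initial conditions, A + B = 3 and r₁A + r₂B = 0.
Since r₁ - r₂ = √56: A = (0 - (3)r₂)/√56 = \frac{3 \sqrt{14}}{14} + \frac{3}{2}, and B = 3 - A = \frac{3}{2} - \frac{3 \sqrt{14}}{14}.
So u(n) = \left(\frac{3 \sqrt{14}}{14} + \frac{3}{2}\right)\left(-2 + \sqrt{14}\right)^n + \left(\frac{3}{2} - \frac{3 \sqrt{14}}{14}\right)\left(- \sqrt{14} - 2\right)^n.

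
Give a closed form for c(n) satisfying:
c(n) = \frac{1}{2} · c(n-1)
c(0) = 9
Pure geometric recurrence with ratio \frac{1}{2}.
By induction c(n) = c(0) · (\frac{1}{2})^n = 9 \cdot 2^{- n}.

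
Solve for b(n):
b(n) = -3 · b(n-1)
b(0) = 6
Pure geometric recurrence with ratio -3.
By induction b(n) = b(0) · (-3)^n = 6 \left(-3\right)^{n}.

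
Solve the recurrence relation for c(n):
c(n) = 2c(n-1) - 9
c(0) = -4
First-order linear non-homogeneous.
Homogeneous solution: c_h(n) = A·(2)^n.
Try constant particular solution c_p = K: K = 2K - 9 ⇒ K = 9.
General: c(n) = A·(2)^n + 9.
Apply c(0) = -4: A + 9 = -4 ⇒ A = -13.
So c(n) = 9 - 13 \cdot 2^{n}.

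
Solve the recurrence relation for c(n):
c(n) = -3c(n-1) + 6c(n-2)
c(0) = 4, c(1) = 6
Characteristic equation: x² + 3x - 6 = 0.
Discriminant Δ = (-3)² + 4·(6) = 33.
Roots r₁,₂ = (-3 ± √33)/2, so r₁ = - \frac{3}{2} + \frac{\sqrt{33}}{2}, r₂ = - \frac{\sqrt{33}}{2} - \frac{3}{2}.
General solution: c(n) = A·r₁^n + B·r₂^n.
From the initial conditions, A + B = 4 and r₁A + r₂B = 6.
Since r₁ - r₂ = √33: A = (6 - (4)r₂)/√33 = 2 + \frac{4 \sqrt{33}}{11}, and B = 4 - A = 2 - \frac{4 \sqrt{33}}{11}.
So c(n) = \left(2 + \frac{4 \sqrt{33}}{11}\right)\left(- \frac{3}{2} + \frac{\sqrt{33}}{2}\right)^n + \left(2 - \frac{4 \sqrt{33}}{11}\right)\left(- \frac{\sqrt{33}}{2} - \frac{3}{2}\right)^n.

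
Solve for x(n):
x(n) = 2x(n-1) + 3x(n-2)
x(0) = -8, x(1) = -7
Characteristic equation: x² - 2x - 3 = 0, which factors as (x - (3))(x - (-1)) = 0.
Roots r₁ = 3, r₂ = -1 (distinct).
General solution: x(n) = A·(3)^n + B·(-1)^n.
From x(0) = -8: A + B = -8.
From x(1) = -7: 3A - B = -7.
Solving: A = - \frac{15}{4}, B = - \frac{17}{4}.
So x(n) = - \frac{17 \left(-1\right)^{n}}{4} - \frac{15 \cdot 3^{n}}{4}.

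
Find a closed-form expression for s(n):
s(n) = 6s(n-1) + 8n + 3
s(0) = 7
First-order linear with linear forcing.
Homogeneous solution: s_h(n) = A·(6)^n.
Try particular s_p(n) = pn + q. Substituting:
  pn + q = 6(p(n-1) + q) + 8n + 3.
Matching the n-coefficient: p = 6p + 8 ⇒ p = - \frac{8}{5}.
Matching constants: q = -6p + 6q + 3 ⇒ q = - \frac{63}{25}.
General: s(n) = A·(6)^n - \frac{8 n}{5} - \frac{63}{25}.
Apply s(0) = 7: A - \frac{63}{25} = 7 ⇒ A = \frac{238}{25}.
So s(n) = \frac{238 \cdot 6^{n}}{25} - \frac{8 n}{5} - \frac{63}{25}.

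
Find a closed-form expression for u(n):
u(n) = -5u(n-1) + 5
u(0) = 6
First-order linear non-homogeneous.
Homogeneous solution: u_h(n) = A·(-5)^n.
Try constant particular solution u_p = K: K = -5K + 5 ⇒ K = \frac{5}{6}.
General: u(n) = A·(-5)^n + \frac{5}{6}.
Apply u(0) = 6: A + \frac{5}{6} = 6 ⇒ A = \frac{31}{6}.
So u(n) = \frac{31 \left(-5\right)^{n}}{6} + \frac{5}{6}.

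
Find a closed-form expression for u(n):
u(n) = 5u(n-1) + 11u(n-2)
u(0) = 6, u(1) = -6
Characteristic equation: x² - 5x - 11 = 0.
Discriminant Δ = (5)² + 4·(11) = 69.
Roots r₁,₂ = (5 ± √69)/2, so r₁ = \frac{5}{2} + \frac{\sqrt{69}}{2}, r₂ = \frac{5}{2} - \frac{\sqrt{69}}{2}.
General solution: u(n) = A·r₁^n + B·r₂^n.
From the initial conditions, A + B = 6 and r₁A + r₂B = -6.
Since r₁ - r₂ = √69: A = (-6 - (6)r₂)/√69 = 3 - \frac{7 \sqrt{69}}{23}, and B = 6 - A = \frac{7 \sqrt{69}}{23} + 3.
So u(n) = \left(3 - \frac{7 \sqrt{69}}{23}\right)\left(\frac{5}{2} + \frac{\sqrt{69}}{2}\right)^n + \left(\frac{7 \sqrt{69}}{23} + 3\right)\left(\frac{5}{2} - \frac{\sqrt{69}}{2}\right)^n.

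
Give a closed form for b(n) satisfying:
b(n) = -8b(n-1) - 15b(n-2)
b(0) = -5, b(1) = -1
Characteristic equation: x² + 8x + 15 = 0, which factors as (x - (-3))(x - (-5)) = 0.
Roots r₁ = -3, r₂ = -5 (distinct).
General solution: b(n) = A·(-3)^n + B·(-5)^n.
From b(0) = -5: A + B = -5.
From b(1) = -1: -3A - 5B = -1.
Solving: A = -13, B = 8.
So b(n) = - 13 \left(-3\right)^{n} + 8 \left(-5\right)^{n}.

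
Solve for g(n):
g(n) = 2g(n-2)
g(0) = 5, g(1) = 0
Characteristic equation: x² - 2 = 0.
Discriminant Δ = (0)² + 4·(2) = 8.
Roots r₁,₂ = (0 ± √8)/2, so r₁ = \sqrt{2}, r₂ = - \sqrt{2}.
General solution: g(n) = A·r₁^n + B·r₂^n.
From the initial conditions, A + B = 5 and r₁A + r₂B = 0.
Since r₁ - r₂ = √8: A = (0 - (5)r₂)/√8 = \frac{5}{2}, and B = 5 - A = \frac{5}{2}.
So g(n) = \left(\frac{5}{2}\right)\left(\sqrt{2}\right)^n + \left(\frac{5}{2}\right)\left(- \sqrt{2}\right)^n.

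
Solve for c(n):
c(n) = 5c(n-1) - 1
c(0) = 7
First-order linear non-homogeneous.
Homogeneous solution: c_h(n) = A·(5)^n.
Try constant particular solution c_p = K: K = 5K - 1 ⇒ K = \frac{1}{4}.
General: c(n) = A·(5)^n + \frac{1}{4}.
Apply c(0) = 7: A + \frac{1}{4} = 7 ⇒ A = \frac{27}{4}.
So c(n) = \frac{27 \cdot 5^{n}}{4} + \frac{1}{4}.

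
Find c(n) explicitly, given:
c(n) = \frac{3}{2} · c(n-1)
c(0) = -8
Pure geometric recurrence with ratio \frac{3}{2}.
By induction c(n) = c(0) · (\frac{3}{2})^n = - 8 \left(\frac{3}{2}\right)^{n}.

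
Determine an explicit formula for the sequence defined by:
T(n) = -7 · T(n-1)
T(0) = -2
Pure geometric recurrence with ratio -7.
By induction T(n) = T(0) · (-7)^n = - 2 \left(-7\right)^{n}.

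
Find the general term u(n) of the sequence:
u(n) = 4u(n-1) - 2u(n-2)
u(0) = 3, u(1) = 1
Characteristic equation: x² - 4x + 2 = 0.
Discriminant Δ = (4)² + 4·(-2) = 8.
Roots r₁,₂ = (4 ± √8)/2, so r₁ = \sqrt{2} + 2, r₂ = 2 - \sqrt{2}.
General solution: u(n) = A·r₁^n + B·r₂^n.
From the initial conditions, A + B = 3 and r₁A + r₂B = 1.
Since r₁ - r₂ = √8: A = (1 - (3)r₂)/√8 = \frac{3}{2} - \frac{5 \sqrt{2}}{4}, and B = 3 - A = \frac{3}{2} + \frac{5 \sqrt{2}}{4}.
So u(n) = \left(\frac{3}{2} - \frac{5 \sqrt{2}}{4}\right)\left(\sqrt{2} + 2\right)^n + \left(\frac{3}{2} + \frac{5 \sqrt{2}}{4}\right)\left(2 - \sqrt{2}\right)^n.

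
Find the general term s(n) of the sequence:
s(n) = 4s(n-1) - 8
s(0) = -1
First-order linear non-homogeneous.
Homogeneous solution: s_h(n) = A·(4)^n.
Try constant particular solution s_p = K: K = 4K - 8 ⇒ K = \frac{8}{3}.
General: s(n) = A·(4)^n + \frac{8}{3}.
Apply s(0) = -1: A + \frac{8}{3} = -1 ⇒ A = - \frac{11}{3}.
So s(n) = \frac{8}{3} - \frac{11 \cdot 4^{n}}{3}.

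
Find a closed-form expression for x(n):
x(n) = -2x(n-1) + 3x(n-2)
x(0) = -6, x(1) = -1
Characteristic equation: x² + 2x - 3 = 0, which factors as (x - (1))(x - (-3)) = 0.
Roots r₁ = 1, r₂ = -3 (distinct).
General solution: x(n) = A·(1)^n + B·(-3)^n.
From x(0) = -6: A + B = -6.
From x(1) = -1: A - 3B = -1.
Solving: A = - \frac{19}{4}, B = - \frac{5}{4}.
So x(n) = - \frac{5 \left(-3\right)^{n}}{4} - \frac{19}{4}.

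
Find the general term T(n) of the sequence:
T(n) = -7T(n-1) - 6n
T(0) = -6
First-order linear with linear forcing.
Homogeneous solution: T_h(n) = A·(-7)^n.
Try particular T_p(n) = pn + q. Substituting:
  pn + q = -7(p(n-1) + q) - 6n.
Matching the n-coefficient: p = -7p - 6 ⇒ p = - \frac{3}{4}.
Matching constants: q = 7p - 7q ⇒ q = - \frac{21}{32}.
General: T(n) = A·(-7)^n - \frac{3 n}{4} - \frac{21}{32}.
Apply T(0) = -6: A - \frac{21}{32} = -6 ⇒ A = - \frac{171}{32}.
So T(n) = - \frac{171 \left(-7\right)^{n}}{32} - \frac{3 n}{4} - \frac{21}{32}.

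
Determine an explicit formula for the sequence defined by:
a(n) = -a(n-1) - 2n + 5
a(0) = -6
First-order linear with linear forcing.
Homogeneous solution: a_h(n) = A·(-1)^n.
Try particular a_p(n) = pn + q. Substituting:
  pn + q = -(p(n-1) + q) - 2n + 5.
Matching the n-coefficient: p = -p - 2 ⇒ p = -1.
Matching constants: q = p - q + 5 ⇒ q = 2.
General: a(n) = A·(-1)^n - n + 2.
Apply a(0) = -6: A + 2 = -6 ⇒ A = -8.
So a(n) = - 8 \left(-1\right)^{n} - n + 2.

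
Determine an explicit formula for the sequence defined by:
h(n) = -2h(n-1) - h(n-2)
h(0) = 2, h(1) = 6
Characteristic equation: x² + 2x + 1 = 0, which is (x - (-1))².
Repeated root r = -1.
General solution: h(n) = (A + Bn)·(-1)^n.
From h(0) = 2: A = 2.
From h(1) = 6: (A + B)·(-1) = 6 ⇒ B = -8.
So h(n) = \left(2 - 8 n\right) \cdot (-1)^n.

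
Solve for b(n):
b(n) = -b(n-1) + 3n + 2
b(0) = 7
First-order linear with linear forcing.
Homogeneous solution: b_h(n) = A·(-1)^n.
Try particular b_p(n) = pn + q. Substituting:
  pn + q = -(p(n-1) + q) + 3n + 2.
Matching the n-coefficient: p = -p + 3 ⇒ p = \frac{3}{2}.
Matching constants: q = p - q + 2 ⇒ q = \frac{7}{4}.
General: b(n) = A·(-1)^n + \frac{3 n}{2} + \frac{7}{4}.
Apply b(0) = 7: A + \frac{7}{4} = 7 ⇒ A = \frac{21}{4}.
So b(n) = \frac{21 \left(-1\right)^{n}}{4} + \frac{3 n}{2} + \frac{7}{4}.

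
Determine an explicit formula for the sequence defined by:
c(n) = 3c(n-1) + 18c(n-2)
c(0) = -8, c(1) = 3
Characteristic equation: x² - 3x - 18 = 0, which factors as (x - (-3))(x - (6)) = 0.
Roots r₁ = -3, r₂ = 6 (distinct).
General solution: c(n) = A·(-3)^n + B·(6)^n.
From c(0) = -8: A + B = -8.
From c(1) = 3: -3A + 6B = 3.
Solving: A = - \frac{17}{3}, B = - \frac{7}{3}.
So c(n) = - \frac{17 \left(-3\right)^{n}}{3} - \frac{7 \cdot 6^{n}}{3}.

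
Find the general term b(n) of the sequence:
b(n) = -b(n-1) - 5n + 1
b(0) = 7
First-order linear with linear forcing.
Homogeneous solution: b_h(n) = A·(-1)^n.
Try particular b_p(n) = pn + q. Substituting:
  pn + q = -(p(n-1) + q) - 5n + 1.
Matching the n-coefficient: p = -p - 5 ⇒ p = - \frac{5}{2}.
Matching constants: q = p - q + 1 ⇒ q = - \frac{3}{4}.
General: b(n) = A·(-1)^n - \frac{5 n}{2} - \frac{3}{4}.
Apply b(0) = 7: A - \frac{3}{4} = 7 ⇒ A = \frac{31}{4}.
So b(n) = \frac{31 \left(-1\right)^{n}}{4} - \frac{5 n}{2} - \frac{3}{4}.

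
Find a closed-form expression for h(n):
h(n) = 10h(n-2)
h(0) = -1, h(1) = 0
Characteristic equation: x² - 10 = 0.
Discriminant Δ = (0)² + 4·(10) = 40.
Roots r₁,₂ = (0 ± √40)/2, so r₁ = \sqrt{10}, r₂ = - \sqrt{10}.
General solution: h(n) = A·r₁^n + B·r₂^n.
From the initial conditions, A + B = -1 and r₁A + r₂B = 0.
Since r₁ - r₂ = √40: A = (0 - (-1)r₂)/√40 = - \frac{1}{2}, and B = -1 - A = - \frac{1}{2}.
So h(n) = \left(- \frac{1}{2}\right)\left(\sqrt{10}\right)^n + \left(- \frac{1}{2}\right)\left(- \sqrt{10}\right)^n.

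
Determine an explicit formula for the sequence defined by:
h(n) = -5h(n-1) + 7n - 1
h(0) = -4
First-order linear with linear forcing.
Homogeneous solution: h_h(n) = A·(-5)^n.
Try particular h_p(n) = pn + q. Substituting:
  pn + q = -5(p(n-1) + q) + 7n - 1.
Matching the n-coefficient: p = -5p + 7 ⇒ p = \frac{7}{6}.
Matching constants: q = 5p - 5q - 1 ⇒ q = \frac{29}{36}.
General: h(n) = A·(-5)^n + \frac{7 n}{6} + \frac{29}{36}.
Apply h(0) = -4: A + \frac{29}{36} = -4 ⇒ A = - \frac{173}{36}.
So h(n) = - \frac{173 \left(-5\right)^{n}}{36} + \frac{7 n}{6} + \frac{29}{36}.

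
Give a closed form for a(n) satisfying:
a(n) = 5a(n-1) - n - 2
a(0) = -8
First-order linear with linear forcing.
Homogeneous solution: a_h(n) = A·(5)^n.
Try particular a_p(n) = pn + q. Substituting:
  pn + q = 5(p(n-1) + q) - n - 2.
Matching the n-coefficient: p = 5p - 1 ⇒ p = \frac{1}{4}.
Matching constants: q = -5p + 5q - 2 ⇒ q = \frac{13}{16}.
General: a(n) = A·(5)^n + \frac{n}{4} + \frac{13}{16}.
Apply a(0) = -8: A + \frac{13}{16} = -8 ⇒ A = - \frac{141}{16}.
So a(n) = - \frac{141 \cdot 5^{n}}{16} + \frac{n}{4} + \frac{13}{16}.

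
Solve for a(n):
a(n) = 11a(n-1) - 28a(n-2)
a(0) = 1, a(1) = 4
Characteristic equation: x² - 11x + 28 = 0, which factors as (x - (4))(x - (7)) = 0.
Roots r₁ = 4, r₂ = 7 (distinct).
General solution: a(n) = A·(4)^n + B·(7)^n.
From a(0) = 1: A + B = 1.
From a(1) = 4: 4A + 7B = 4.
Solving: A = 1, B = 0.
So a(n) = 4^{n}.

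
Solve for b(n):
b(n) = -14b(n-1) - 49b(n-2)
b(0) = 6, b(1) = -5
Characteristic equation: x² + 14x + 49 = 0, which is (x - (-7))².
Repeated root r = -7.
General solution: b(n) = (A + Bn)·(-7)^n.
From b(0) = 6: A = 6.
From b(1) = -5: (A + B)·(-7) = -5 ⇒ B = - \frac{37}{7}.
So b(n) = \left(6 - \frac{37 n}{7}\right) \cdot (-7)^n.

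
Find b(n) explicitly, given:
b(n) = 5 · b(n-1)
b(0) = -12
Pure geometric recurrence with ratio 5.
By induction b(n) = b(0) · (5)^n = - 12 \cdot 5^{n}.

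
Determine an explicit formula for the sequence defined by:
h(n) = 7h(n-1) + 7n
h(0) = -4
First-order linear with linear forcing.
Homogeneous solution: h_h(n) = A·(7)^n.
Try particular h_p(n) = pn + q. Substituting:
  pn + q = 7(p(n-1) + q) + 7n.
Matching the n-coefficient: p = 7p + 7 ⇒ p = - \frac{7}{6}.
Matching constants: q = -7p + 7q ⇒ q = - \frac{49}{36}.
General: h(n) = A·(7)^n - \frac{7 n}{6} - \frac{49}{36}.
Apply h(0) = -4: A - \frac{49}{36} = -4 ⇒ A = - \frac{95}{36}.
So h(n) = - \frac{95 \cdot 7^{n}}{36} - \frac{7 n}{6} - \frac{49}{36}.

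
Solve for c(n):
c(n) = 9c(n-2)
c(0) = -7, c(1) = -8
Characteristic equation: x² - 9 = 0, which factors as (x - (-3))(x - (3)) = 0.
Roots r₁ = -3, r₂ = 3 (distinct).
General solution: c(n) = A·(-3)^n + B·(3)^n.
From c(0) = -7: A + B = -7.
From c(1) = -8: -3A + 3B = -8.
Solving: A = - \frac{13}{6}, B = - \frac{29}{6}.
So c(n) = - \frac{13 \left(-3\right)^{n}}{6} - \frac{29 \cdot 3^{n}}{6}.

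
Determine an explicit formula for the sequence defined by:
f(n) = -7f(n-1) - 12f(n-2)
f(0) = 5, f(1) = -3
Characteristic equation: x² + 7x + 12 = 0, which factors as (x - (-3))(x - (-4)) = 0.
Roots r₁ = -3, r₂ = -4 (distinct).
General solution: f(n) = A·(-3)^n + B·(-4)^n.
From f(0) = 5: A + B = 5.
From f(1) = -3: -3A - 4B = -3.
Solving: A = 17, B = -12.
So f(n) = 17 \left(-3\right)^{n} - 12 \left(-4\right)^{n}.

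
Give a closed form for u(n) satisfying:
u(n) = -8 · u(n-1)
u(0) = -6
Pure geometric recurrence with ratio -8.
By induction u(n) = u(0) · (-8)^n = - 6 \left(-8\right)^{n}.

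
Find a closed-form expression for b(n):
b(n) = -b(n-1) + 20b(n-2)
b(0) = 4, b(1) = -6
Characteristic equation: x² + x - 20 = 0, which factors as (x - (4))(x - (-5)) = 0.
Roots r₁ = 4, r₂ = -5 (distinct).
General solution: b(n) = A·(4)^n + B·(-5)^n.
From b(0) = 4: A + B = 4.
From b(1) = -6: 4A - 5B = -6.
Solving: A = \frac{14}{9}, B = \frac{22}{9}.
So b(n) = \frac{22 \left(-5\right)^{n}}{9} + \frac{14 \cdot 4^{n}}{9}.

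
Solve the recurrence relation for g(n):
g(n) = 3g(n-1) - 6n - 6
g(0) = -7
First-order linear with linear forcing.
Homogeneous solution: g_h(n) = A·(3)^n.
Try particular g_p(n) = pn + q. Substituting:
  pn + q = 3(p(n-1) + q) - 6n - 6.
Matching the n-coefficient: p = 3p - 6 ⇒ p = 3.
Matching constants: q = -3p + 3q - 6 ⇒ q = \frac{15}{2}.
General: g(n) = A·(3)^n + 3 n + \frac{15}{2}.
Apply g(0) = -7: A + \frac{15}{2} = -7 ⇒ A = - \frac{29}{2}.
So g(n) = - \frac{29 \cdot 3^{n}}{2} + 3 n + \frac{15}{2}.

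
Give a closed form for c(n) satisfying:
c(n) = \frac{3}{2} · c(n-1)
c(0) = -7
Pure geometric recurrence with ratio \frac{3}{2}.
By induction c(n) = c(0) · (\frac{3}{2})^n = - 7 \left(\frac{3}{2}\right)^{n}.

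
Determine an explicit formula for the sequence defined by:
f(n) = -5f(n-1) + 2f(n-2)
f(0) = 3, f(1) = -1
Characteristic equation: x² + 5x - 2 = 0.
Discriminant Δ = (-5)² + 4·(2) = 33.
Roots r₁,₂ = (-5 ± √33)/2, so r₁ = - \frac{5}{2} + \frac{\sqrt{33}}{2}, r₂ = - \frac{\sqrt{33}}{2} - \frac{5}{2}.
General solution: f(n) = A·r₁^n + B·r₂^n.
From the initial conditions, A + B = 3 and r₁A + r₂B = -1.
Since r₁ - r₂ = √33: A = (-1 - (3)r₂)/√33 = \frac{13 \sqrt{33}}{66} + \frac{3}{2}, and B = 3 - A = \frac{3}{2} - \frac{13 \sqrt{33}}{66}.
So f(n) = \left(\frac{13 \sqrt{33}}{66} + \frac{3}{2}\right)\left(- \frac{5}{2} + \frac{\sqrt{33}}{2}\right)^n + \left(\frac{3}{2} - \frac{13 \sqrt{33}}{66}\right)\left(- \frac{\sqrt{33}}{2} - \frac{5}{2}\right)^n.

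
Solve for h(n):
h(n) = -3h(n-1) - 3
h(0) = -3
First-order linear non-homogeneous.
Homogeneous solution: h_h(n) = A·(-3)^n.
Try constant particular solution h_p = K: K = -3K - 3 ⇒ K = - \frac{3}{4}.
General: h(n) = A·(-3)^n - \frac{3}{4}.
Apply h(0) = -3: A - \frac{3}{4} = -3 ⇒ A = - \frac{9}{4}.
So h(n) = - \frac{9 \left(-3\right)^{n}}{4} - \frac{3}{4}.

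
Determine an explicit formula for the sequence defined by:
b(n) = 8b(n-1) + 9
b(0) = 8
First-order linear non-homogeneous.
Homogeneous solution: b_h(n) = A·(8)^n.
Try constant particular solution b_p = K: K = 8K + 9 ⇒ K = - \frac{9}{7}.
General: b(n) = A·(8)^n - \frac{9}{7}.
Apply b(0) = 8: A - \frac{9}{7} = 8 ⇒ A = \frac{65}{7}.
So b(n) = \frac{65 \cdot 8^{n}}{7} - \frac{9}{7}.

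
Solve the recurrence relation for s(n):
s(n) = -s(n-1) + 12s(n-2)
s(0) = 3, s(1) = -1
Characteristic equation: x² + x - 12 = 0, which factors as (x - (3))(x - (-4)) = 0.
Roots r₁ = 3, r₂ = -4 (distinct).
General solution: s(n) = A·(3)^n + B·(-4)^n.
From s(0) = 3: A + B = 3.
From s(1) = -1: 3A - 4B = -1.
Solving: A = \frac{11}{7}, B = \frac{10}{7}.
So s(n) = \frac{10 \left(-4\right)^{n}}{7} + \frac{11 \cdot 3^{n}}{7}.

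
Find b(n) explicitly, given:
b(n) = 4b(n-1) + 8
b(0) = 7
First-order linear non-homogeneous.
Homogeneous solution: b_h(n) = A·(4)^n.
Try constant particular solution b_p = K: K = 4K + 8 ⇒ K = - \frac{8}{3}.
General: b(n) = A·(4)^n - \frac{8}{3}.
Apply b(0) = 7: A - \frac{8}{3} = 7 ⇒ A = \frac{29}{3}.
So b(n) = \frac{29 \cdot 4^{n}}{3} - \frac{8}{3}.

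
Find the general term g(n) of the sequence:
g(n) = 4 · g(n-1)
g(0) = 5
Pure geometric recurrence with ratio 4.
By induction g(n) = g(0) · (4)^n = 5 \cdot 4^{n}.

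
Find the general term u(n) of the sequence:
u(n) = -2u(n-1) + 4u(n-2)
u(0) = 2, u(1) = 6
Characteristic equation: x² + 2x - 4 = 0.
Discriminant Δ = (-2)² + 4·(4) = 20.
Roots r₁,₂ = (-2 ± √20)/2, so r₁ = -1 + \sqrt{5}, r₂ = - \sqrt{5} - 1.
General solution: u(n) = A·r₁^n + B·r₂^n.
From the initial conditions, A + B = 2 and r₁A + r₂B = 6.
Since r₁ - r₂ = √20: A = (6 - (2)r₂)/√20 = 1 + \frac{4 \sqrt{5}}{5}, and B = 2 - A = 1 - \frac{4 \sqrt{5}}{5}.
So u(n) = \left(1 + \frac{4 \sqrt{5}}{5}\right)\left(-1 + \sqrt{5}\right)^n + \left(1 - \frac{4 \sqrt{5}}{5}\right)\left(- \sqrt{5} - 1\right)^n.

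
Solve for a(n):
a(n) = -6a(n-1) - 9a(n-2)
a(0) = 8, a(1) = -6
Characteristic equation: x² + 6x + 9 = 0, which is (x - (-3))².
Repeated root r = -3.
General solution: a(n) = (A + Bn)·(-3)^n.
From a(0) = 8: A = 8.
From a(1) = -6: (A + B)·(-3) = -6 ⇒ B = -6.
So a(n) = \left(8 - 6 n\right) \cdot (-3)^n.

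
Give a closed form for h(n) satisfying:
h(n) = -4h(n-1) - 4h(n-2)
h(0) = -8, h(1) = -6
Characteristic equation: x² + 4x + 4 = 0, which is (x - (-2))².
Repeated root r = -2.
General solution: h(n) = (A + Bn)·(-2)^n.
From h(0) = -8: A = -8.
From h(1) = -6: (A + B)·(-2) = -6 ⇒ B = 11.
So h(n) = \left(11 n - 8\right) \cdot (-2)^n.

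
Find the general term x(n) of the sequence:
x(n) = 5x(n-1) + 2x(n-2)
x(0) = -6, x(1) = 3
Characteristic equation: x² - 5x - 2 = 0.
Discriminant Δ = (5)² + 4·(2) = 33.
Roots r₁,₂ = (5 ± √33)/2, so r₁ = \frac{5}{2} + \frac{\sqrt{33}}{2}, r₂ = \frac{5}{2} - \frac{\sqrt{33}}{2}.
General solution: x(n) = A·r₁^n + B·r₂^n.
From the initial conditions, A + B = -6 and r₁A + r₂B = 3.
Since r₁ - r₂ = √33: A = (3 - (-6)r₂)/√33 = -3 + \frac{6 \sqrt{33}}{11}, and B = -6 - A = - \frac{6 \sqrt{33}}{11} - 3.
So x(n) = \left(-3 + \frac{6 \sqrt{33}}{11}\right)\left(\frac{5}{2} + \frac{\sqrt{33}}{2}\right)^n + \left(- \frac{6 \sqrt{33}}{11} - 3\right)\left(\frac{5}{2} - \frac{\sqrt{33}}{2}\right)^n.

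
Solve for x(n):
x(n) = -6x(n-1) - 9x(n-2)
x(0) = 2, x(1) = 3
Characteristic equation: x² + 6x + 9 = 0, which is (x - (-3))².
Repeated root r = -3.
General solution: x(n) = (A + Bn)·(-3)^n.
From x(0) = 2: A = 2.
From x(1) = 3: (A + B)·(-3) = 3 ⇒ B = -3.
So x(n) = \left(2 - 3 n\right) \cdot (-3)^n.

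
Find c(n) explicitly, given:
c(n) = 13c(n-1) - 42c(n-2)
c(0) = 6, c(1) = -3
Characteristic equation: x² - 13x + 42 = 0, which factors as (x - (6))(x - (7)) = 0.
Roots r₁ = 6, r₂ = 7 (distinct).
General solution: c(n) = A·(6)^n + B·(7)^n.
From c(0) = 6: A + B = 6.
From c(1) = -3: 6A + 7B = -3.
Solving: A = 45, B = -39.
So c(n) = 45 \cdot 6^{n} - 39 \cdot 7^{n}.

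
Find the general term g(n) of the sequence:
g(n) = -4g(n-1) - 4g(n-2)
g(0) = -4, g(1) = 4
Characteristic equation: x² + 4x + 4 = 0, which is (x - (-2))².
Repeated root r = -2.
General solution: g(n) = (A + Bn)·(-2)^n.
From g(0) = -4: A = -4.
From g(1) = 4: (A + B)·(-2) = 4 ⇒ B = 2.
So g(n) = \left(2 n - 4\right) \cdot (-2)^n.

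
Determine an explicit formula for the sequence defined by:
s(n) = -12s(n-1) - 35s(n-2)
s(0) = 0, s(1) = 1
Characteristic equation: x² + 12x + 35 = 0, which factors as (x - (-7))(x - (-5)) = 0.
Roots r₁ = -7, r₂ = -5 (distinct).
General solution: s(n) = A·(-7)^n + B·(-5)^n.
From s(0) = 0: A + B = 0.
From s(1) = 1: -7A - 5B = 1.
Solving: A = - \frac{1}{2}, B = \frac{1}{2}.
So s(n) = \frac{\left(-5\right)^{n}}{2} - \frac{\left(-7\right)^{n}}{2}.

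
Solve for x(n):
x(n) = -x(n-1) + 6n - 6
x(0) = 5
First-order linear with linear forcing.
Homogeneous solution: x_h(n) = A·(-1)^n.
Try particular x_p(n) = pn + q. Substituting:
  pn + q = -(p(n-1) + q) + 6n - 6.
Matching the n-coefficient: p = -p + 6 ⇒ p = 3.
Matching constants: q = p - q - 6 ⇒ q = - \frac{3}{2}.
General: x(n) = A·(-1)^n + 3 n - \frac{3}{2}.
Apply x(0) = 5: A - \frac{3}{2} = 5 ⇒ A = \frac{13}{2}.
So x(n) = \frac{13 \left(-1\right)^{n}}{2} + 3 n - \frac{3}{2}.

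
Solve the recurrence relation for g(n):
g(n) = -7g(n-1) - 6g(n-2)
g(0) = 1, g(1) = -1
Characteristic equation: x² + 7x + 6 = 0, which factors as (x - (-6))(x - (-1)) = 0.
Roots r₁ = -6, r₂ = -1 (distinct).
General solution: g(n) = A·(-6)^n + B·(-1)^n.
From g(0) = 1: A + B = 1.
From g(1) = -1: -6A - B = -1.
Solving: A = 0, B = 1.
So g(n) = \left(-1\right)^{n}.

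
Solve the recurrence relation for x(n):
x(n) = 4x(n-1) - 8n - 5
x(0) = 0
First-order linear with linear forcing.
Homogeneous solution: x_h(n) = A·(4)^n.
Try particular x_p(n) = pn + q. Substituting:
  pn + q = 4(p(n-1) + q) - 8n - 5.
Matching the n-coefficient: p = 4p - 8 ⇒ p = \frac{8}{3}.
Matching constants: q = -4p + 4q - 5 ⇒ q = \frac{47}{9}.
General: x(n) = A·(4)^n + \frac{8 n}{3} + \frac{47}{9}.
Apply x(0) = 0: A + \frac{47}{9} = 0 ⇒ A = - \frac{47}{9}.
So x(n) = - \frac{47 \cdot 4^{n}}{9} + \frac{8 n}{3} + \frac{47}{9}.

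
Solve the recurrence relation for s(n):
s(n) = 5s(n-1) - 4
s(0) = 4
First-order linear non-homogeneous.
Homogeneous solution: s_h(n) = A·(5)^n.
Try constant particular solution s_p = K: K = 5K - 4 ⇒ K = 1.
General: s(n) = A·(5)^n + 1.
Apply s(0) = 4: A + 1 = 4 ⇒ A = 3.
So s(n) = 3 \cdot 5^{n} + 1.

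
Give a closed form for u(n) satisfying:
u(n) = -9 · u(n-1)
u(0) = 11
Pure geometric recurrence with ratio -9.
By induction u(n) = u(0) · (-9)^n = 11 \left(-9\right)^{n}.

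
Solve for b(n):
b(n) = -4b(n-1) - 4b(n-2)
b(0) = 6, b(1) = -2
Characteristic equation: x² + 4x + 4 = 0, which is (x - (-2))².
Repeated root r = -2.
General solution: b(n) = (A + Bn)·(-2)^n.
From b(0) = 6: A = 6.
From b(1) = -2: (A + B)·(-2) = -2 ⇒ B = -5.
So b(n) = \left(6 - 5 n\right) \cdot (-2)^n.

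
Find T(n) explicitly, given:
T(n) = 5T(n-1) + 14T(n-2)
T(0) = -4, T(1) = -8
Characteristic equation: x² - 5x - 14 = 0, which factors as (x - (7))(x - (-2)) = 0.
Roots r₁ = 7, r₂ = -2 (distinct).
General solution: T(n) = A·(7)^n + B·(-2)^n.
From T(0) = -4: A + B = -4.
From T(1) = -8: 7A - 2B = -8.
Solving: A = - \frac{16}{9}, B = - \frac{20}{9}.
So T(n) = - \frac{20 \left(-2\right)^{n}}{9} - \frac{16 \cdot 7^{n}}{9}.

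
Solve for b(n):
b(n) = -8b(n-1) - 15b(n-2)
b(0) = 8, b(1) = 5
Characteristic equation: x² + 8x + 15 = 0, which factors as (x - (-5))(x - (-3)) = 0.
Roots r₁ = -5, r₂ = -3 (distinct).
General solution: b(n) = A·(-5)^n + B·(-3)^n.
From b(0) = 8: A + B = 8.
From b(1) = 5: -5A - 3B = 5.
Solving: A = - \frac{29}{2}, B = \frac{45}{2}.
So b(n) = \frac{45 \left(-3\right)^{n}}{2} - \frac{29 \left(-5\right)^{n}}{2}.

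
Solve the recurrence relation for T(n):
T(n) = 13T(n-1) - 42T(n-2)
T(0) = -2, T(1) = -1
Characteristic equation: x² - 13x + 42 = 0, which factors as (x - (6))(x - (7)) = 0.
Roots r₁ = 6, r₂ = 7 (distinct).
General solution: T(n) = A·(6)^n + B·(7)^n.
From T(0) = -2: A + B = -2.
From T(1) = -1: 6A + 7B = -1.
Solving: A = -13, B = 11.
So T(n) = - 13 \cdot 6^{n} + 11 \cdot 7^{n}.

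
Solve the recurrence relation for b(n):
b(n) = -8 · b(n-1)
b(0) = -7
Pure geometric recurrence with ratio -8.
By induction b(n) = b(0) · (-8)^n = - 7 \left(-8\right)^{n}.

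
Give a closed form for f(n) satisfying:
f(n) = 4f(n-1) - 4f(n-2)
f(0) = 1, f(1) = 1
Characteristic equation: x² - 4x + 4 = 0, which is (x - (2))².
Repeated root r = 2.
General solution: f(n) = (A + Bn)·(2)^n.
From f(0) = 1: A = 1.
From f(1) = 1: (A + B)·(2) = 1 ⇒ B = - \frac{1}{2}.
So f(n) = \left(1 - \frac{n}{2}\right) \cdot (2)^n.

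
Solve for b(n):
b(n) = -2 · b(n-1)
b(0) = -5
Pure geometric recurrence with ratio -2.
By induction b(n) = b(0) · (-2)^n = - 5 \left(-2\right)^{n}.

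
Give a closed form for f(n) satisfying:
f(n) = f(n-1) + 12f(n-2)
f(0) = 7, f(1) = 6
Characteristic equation: x² - x - 12 = 0, which factors as (x - (4))(x - (-3)) = 0.
Roots r₁ = 4, r₂ = -3 (distinct).
General solution: f(n) = A·(4)^n + B·(-3)^n.
From f(0) = 7: A + B = 7.
From f(1) = 6: 4A - 3B = 6.
Solving: A = \frac{27}{7}, B = \frac{22}{7}.
So f(n) = \frac{22 \left(-3\right)^{n}}{7} + \frac{27 \cdot 4^{n}}{7}.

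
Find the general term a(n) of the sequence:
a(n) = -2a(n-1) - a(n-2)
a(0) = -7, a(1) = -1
Characteristic equation: x² + 2x + 1 = 0, which is (x - (-1))².
Repeated root r = -1.
General solution: a(n) = (A + Bn)·(-1)^n.
From a(0) = -7: A = -7.
From a(1) = -1: (A + B)·(-1) = -1 ⇒ B = 8.
So a(n) = \left(8 n - 7\right) \cdot (-1)^n.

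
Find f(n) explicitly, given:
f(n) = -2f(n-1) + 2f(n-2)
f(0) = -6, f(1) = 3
Characteristic equation: x² + 2x - 2 = 0.
Discriminant Δ = (-2)² + 4·(2) = 12.
Roots r₁,₂ = (-2 ± √12)/2, so r₁ = -1 + \sqrt{3}, r₂ = - \sqrt{3} - 1.
General solution: f(n) = A·r₁^n + B·r₂^n.
From the initial conditions, A + B = -6 and r₁A + r₂B = 3.
Since r₁ - r₂ = √12: A = (3 - (-6)r₂)/√12 = -3 - \frac{\sqrt{3}}{2}, and B = -6 - A = -3 + \frac{\sqrt{3}}{2}.
So f(n) = \left(-3 - \frac{\sqrt{3}}{2}\right)\left(-1 + \sqrt{3}\right)^n + \left(-3 + \frac{\sqrt{3}}{2}\right)\left(- \sqrt{3} - 1\right)^n.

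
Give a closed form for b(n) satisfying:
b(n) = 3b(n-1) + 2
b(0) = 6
First-order linear non-homogeneous.
Homogeneous solution: b_h(n) = A·(3)^n.
Try constant particular solution b_p = K: K = 3K + 2 ⇒ K = -1.
General: b(n) = A·(3)^n - 1.
Apply b(0) = 6: A - 1 = 6 ⇒ A = 7.
So b(n) = 7 \cdot 3^{n} - 1.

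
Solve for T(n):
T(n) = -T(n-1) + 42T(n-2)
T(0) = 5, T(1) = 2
Characteristic equation: x² + x - 42 = 0, which factors as (x - (6))(x - (-7)) = 0.
Roots r₁ = 6, r₂ = -7 (distinct).
General solution: T(n) = A·(6)^n + B·(-7)^n.
From T(0) = 5: A + B = 5.
From T(1) = 2: 6A - 7B = 2.
Solving: A = \frac{37}{13}, B = \frac{28}{13}.
So T(n) = \frac{28 \left(-7\right)^{n}}{13} + \frac{37 \cdot 6^{n}}{13}.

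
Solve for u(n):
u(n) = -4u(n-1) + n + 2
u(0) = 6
First-order linear with linear forcing.
Homogeneous solution: u_h(n) = A·(-4)^n.
Try particular u_p(n) = pn + q. Substituting:
  pn + q = -4(p(n-1) + q) + n + 2.
Matching the n-coefficient: p = -4p + 1 ⇒ p = \frac{1}{5}.
Matching constants: q = 4p - 4q + 2 ⇒ q = \frac{14}{25}.
General: u(n) = A·(-4)^n + \frac{n}{5} + \frac{14}{25}.
Apply u(0) = 6: A + \frac{14}{25} = 6 ⇒ A = \frac{136}{25}.
So u(n) = \frac{136 \left(-4\right)^{n}}{25} + \frac{n}{5} + \frac{14}{25}.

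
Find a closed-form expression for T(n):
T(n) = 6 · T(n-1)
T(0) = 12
Pure geometric recurrence with ratio 6.
By induction T(n) = T(0) · (6)^n = 12 \cdot 6^{n}.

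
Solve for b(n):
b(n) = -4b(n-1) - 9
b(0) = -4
First-order linear non-homogeneous.
Homogeneous solution: b_h(n) = A·(-4)^n.
Try constant particular solution b_p = K: K = -4K - 9 ⇒ K = - \frac{9}{5}.
General: b(n) = A·(-4)^n - \frac{9}{5}.
Apply b(0) = -4: A - \frac{9}{5} = -4 ⇒ A = - \frac{11}{5}.
So b(n) = - \frac{11 \left(-4\right)^{n}}{5} - \frac{9}{5}.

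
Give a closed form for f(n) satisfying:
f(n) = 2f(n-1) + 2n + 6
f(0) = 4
First-order linear with linear forcing.
Homogeneous solution: f_h(n) = A·(2)^n.
Try particular f_p(n) = pn + q. Substituting:
  pn + q = 2(p(n-1) + q) + 2n + 6.
Matching the n-coefficient: p = 2p + 2 ⇒ p = -2.
Matching constants: q = -2p + 2q + 6 ⇒ q = -10.
General: f(n) = A·(2)^n - 2 n - 10.
Apply f(0) = 4: A - 10 = 4 ⇒ A = 14.
So f(n) = 14 \cdot 2^{n} - 2 n - 10.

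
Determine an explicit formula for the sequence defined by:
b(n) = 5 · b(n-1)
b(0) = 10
Pure geometric recurrence with ratio 5.
By induction b(n) = b(0) · (5)^n = 10 \cdot 5^{n}.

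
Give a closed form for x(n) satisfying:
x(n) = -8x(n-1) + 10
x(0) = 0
First-order linear non-homogeneous.
Homogeneous solution: x_h(n) = A·(-8)^n.
Try constant particular solution x_p = K: K = -8K + 10 ⇒ K = \frac{10}{9}.
General: x(n) = A·(-8)^n + \frac{10}{9}.
Apply x(0) = 0: A + \frac{10}{9} = 0 ⇒ A = - \frac{10}{9}.
So x(n) = \frac{10}{9} - \frac{10 \left(-8\right)^{n}}{9}.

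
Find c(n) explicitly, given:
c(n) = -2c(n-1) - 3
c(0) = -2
First-order linear non-homogeneous.
Homogeneous solution: c_h(n) = A·(-2)^n.
Try constant particular solution c_p = K: K = -2K - 3 ⇒ K = -1.
General: c(n) = A·(-2)^n - 1.
Apply c(0) = -2: A - 1 = -2 ⇒ A = -1.
So c(n) = - \left(-2\right)^{n} - 1.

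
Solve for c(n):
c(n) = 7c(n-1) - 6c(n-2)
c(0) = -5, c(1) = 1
Characteristic equation: x² - 7x + 6 = 0, which factors as (x - (6))(x - (1)) = 0.
Roots r₁ = 6, r₂ = 1 (distinct).
General solution: c(n) = A·(6)^n + B·(1)^n.
From c(0) = -5: A + B = -5.
From c(1) = 1: 6A + B = 1.
Solving: A = \frac{6}{5}, B = - \frac{31}{5}.
So c(n) = \frac{6 \cdot 6^{n}}{5} - \frac{31}{5}.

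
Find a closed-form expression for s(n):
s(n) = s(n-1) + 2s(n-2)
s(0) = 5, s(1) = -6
Characteristic equation: x² - x - 2 = 0, which factors as (x - (-1))(x - (2)) = 0.
Roots r₁ = -1, r₂ = 2 (distinct).
General solution: s(n) = A·(-1)^n + B·(2)^n.
From s(0) = 5: A + B = 5.
From s(1) = -6: -A + 2B = -6.
Solving: A = \frac{16}{3}, B = - \frac{1}{3}.
So s(n) = \frac{16 \left(-1\right)^{n}}{3} - \frac{2^{n}}{3}.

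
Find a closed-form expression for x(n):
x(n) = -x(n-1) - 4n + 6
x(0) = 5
First-order linear with linear forcing.
Homogeneous solution: x_h(n) = A·(-1)^n.
Try particular x_p(n) = pn + q. Substituting:
  pn + q = -(p(n-1) + q) - 4n + 6.
Matching the n-coefficient: p = -p - 4 ⇒ p = -2.
Matching constants: q = p - q + 6 ⇒ q = 2.
General: x(n) = A·(-1)^n - 2 n + 2.
Apply x(0) = 5: A + 2 = 5 ⇒ A = 3.
So x(n) = 3 \left(-1\right)^{n} - 2 n + 2.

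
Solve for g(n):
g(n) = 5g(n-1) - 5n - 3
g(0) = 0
First-order linear with linear forcing.
Homogeneous solution: g_h(n) = A·(5)^n.
Try particular g_p(n) = pn + q. Substituting:
  pn + q = 5(p(n-1) + q) - 5n - 3.
Matching the n-coefficient: p = 5p - 5 ⇒ p = \frac{5}{4}.
Matching constants: q = -5p + 5q - 3 ⇒ q = \frac{37}{16}.
General: g(n) = A·(5)^n + \frac{5 n}{4} + \frac{37}{16}.
Apply g(0) = 0: A + \frac{37}{16} = 0 ⇒ A = - \frac{37}{16}.
So g(n) = - \frac{37 \cdot 5^{n}}{16} + \frac{5 n}{4} + \frac{37}{16}.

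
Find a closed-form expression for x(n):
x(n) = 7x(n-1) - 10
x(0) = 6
First-order linear non-homogeneous.
Homogeneous solution: x_h(n) = A·(7)^n.
Try constant particular solution x_p = K: K = 7K - 10 ⇒ K = \frac{5}{3}.
General: x(n) = A·(7)^n + \frac{5}{3}.
Apply x(0) = 6: A + \frac{5}{3} = 6 ⇒ A = \frac{13}{3}.
So x(n) = \frac{13 \cdot 7^{n}}{3} + \frac{5}{3}.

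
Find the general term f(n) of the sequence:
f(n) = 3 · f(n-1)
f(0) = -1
Pure geometric recurrence with ratio 3.
By induction f(n) = f(0) · (3)^n = - 3^{n}.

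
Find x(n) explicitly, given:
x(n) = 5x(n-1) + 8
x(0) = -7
First-order linear non-homogeneous.
Homogeneous solution: x_h(n) = A·(5)^n.
Try constant particular solution x_p = K: K = 5K + 8 ⇒ K = -2.
General: x(n) = A·(5)^n - 2.
Apply x(0) = -7: A - 2 = -7 ⇒ A = -5.
So x(n) = - 5 \cdot 5^{n} - 2.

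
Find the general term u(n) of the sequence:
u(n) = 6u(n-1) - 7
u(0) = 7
First-order linear non-homogeneous.
Homogeneous solution: u_h(n) = A·(6)^n.
Try constant particular solution u_p = K: K = 6K - 7 ⇒ K = \frac{7}{5}.
General: u(n) = A·(6)^n + \frac{7}{5}.
Apply u(0) = 7: A + \frac{7}{5} = 7 ⇒ A = \frac{28}{5}.
So u(n) = \frac{28 \cdot 6^{n}}{5} + \frac{7}{5}.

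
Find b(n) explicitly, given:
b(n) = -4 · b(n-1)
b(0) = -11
Pure geometric recurrence with ratio -4.
By induction b(n) = b(0) · (-4)^n = - 11 \left(-4\right)^{n}.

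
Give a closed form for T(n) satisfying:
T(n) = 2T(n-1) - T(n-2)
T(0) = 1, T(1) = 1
Characteristic equation: x² - 2x + 1 = 0, which is (x - (1))².
Repeated root r = 1.
General solution: T(n) = (A + Bn)·(1)^n.
From T(0) = 1: A = 1.
From T(1) = 1: (A + B)·(1) = 1 ⇒ B = 0.
So T(n) = \left(1\right) \cdot (1)^n.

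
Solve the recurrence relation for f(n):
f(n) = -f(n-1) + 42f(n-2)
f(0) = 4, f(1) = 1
Characteristic equation: x² + x - 42 = 0, which factors as (x - (-7))(x - (6)) = 0.
Roots r₁ = -7, r₂ = 6 (distinct).
General solution: f(n) = A·(-7)^n + B·(6)^n.
From f(0) = 4: A + B = 4.
From f(1) = 1: -7A + 6B = 1.
Solving: A = \frac{23}{13}, B = \frac{29}{13}.
So f(n) = \frac{23 \left(-7\right)^{n}}{13} + \frac{29 \cdot 6^{n}}{13}.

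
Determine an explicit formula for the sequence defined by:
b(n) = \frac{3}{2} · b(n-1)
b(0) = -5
Pure geometric recurrence with ratio \frac{3}{2}.
By induction b(n) = b(0) · (\frac{3}{2})^n = - 5 \left(\frac{3}{2}\right)^{n}.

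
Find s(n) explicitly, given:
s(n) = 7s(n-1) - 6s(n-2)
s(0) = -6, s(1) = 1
Characteristic equation: x² - 7x + 6 = 0, which factors as (x - (6))(x - (1)) = 0.
Roots r₁ = 6, r₂ = 1 (distinct).
General solution: s(n) = A·(6)^n + B·(1)^n.
From s(0) = -6: A + B = -6.
From s(1) = 1: 6A + B = 1.
Solving: A = \frac{7}{5}, B = - \frac{37}{5}.
So s(n) = \frac{7 \cdot 6^{n}}{5} - \frac{37}{5}.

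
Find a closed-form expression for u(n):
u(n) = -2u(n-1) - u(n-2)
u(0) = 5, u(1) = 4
Characteristic equation: x² + 2x + 1 = 0, which is (x - (-1))².
Repeated root r = -1.
General solution: u(n) = (A + Bn)·(-1)^n.
From u(0) = 5: A = 5.
From u(1) = 4: (A + B)·(-1) = 4 ⇒ B = -9.
So u(n) = \left(5 - 9 n\right) \cdot (-1)^n.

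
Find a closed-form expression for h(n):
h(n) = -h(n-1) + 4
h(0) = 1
First-order linear non-homogeneous.
Homogeneous solution: h_h(n) = A·(-1)^n.
Try constant particular solution h_p = K: K = -K + 4 ⇒ K = 2.
General: h(n) = A·(-1)^n + 2.
Apply h(0) = 1: A + 2 = 1 ⇒ A = -1.
So h(n) = 2 - \left(-1\right)^{n}.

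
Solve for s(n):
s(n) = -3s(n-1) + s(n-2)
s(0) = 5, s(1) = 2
Characteristic equation: x² + 3x - 1 = 0.
Discriminant Δ = (-3)² + 4·(1) = 13.
Roots r₁,₂ = (-3 ± √13)/2, so r₁ = - \frac{3}{2} + \frac{\sqrt{13}}{2}, r₂ = - \frac{\sqrt{13}}{2} - \frac{3}{2}.
General solution: s(n) = A·r₁^n + B·r₂^n.
From the initial conditions, A + B = 5 and r₁A + r₂B = 2.
Since r₁ - r₂ = √13: A = (2 - (5)r₂)/√13 = \frac{5}{2} + \frac{19 \sqrt{13}}{26}, and B = 5 - A = \frac{5}{2} - \frac{19 \sqrt{13}}{26}.
So s(n) = \left(\frac{5}{2} + \frac{19 \sqrt{13}}{26}\right)\left(- \frac{3}{2} + \frac{\sqrt{13}}{2}\right)^n + \left(\frac{5}{2} - \frac{19 \sqrt{13}}{26}\right)\left(- \frac{\sqrt{13}}{2} - \frac{3}{2}\right)^n.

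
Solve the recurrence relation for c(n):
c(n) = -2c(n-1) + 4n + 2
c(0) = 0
First-order linear with linear forcing.
Homogeneous solution: c_h(n) = A·(-2)^n.
Try particular c_p(n) = pn + q. Substituting:
  pn + q = -2(p(n-1) + q) + 4n + 2.
Matching the n-coefficient: p = -2p + 4 ⇒ p = \frac{4}{3}.
Matching constants: q = 2p - 2q + 2 ⇒ q = \frac{14}{9}.
General: c(n) = A·(-2)^n + \frac{4 n}{3} + \frac{14}{9}.
Apply c(0) = 0: A + \frac{14}{9} = 0 ⇒ A = - \frac{14}{9}.
So c(n) = - \frac{14 \left(-2\right)^{n}}{9} + \frac{4 n}{3} + \frac{14}{9}.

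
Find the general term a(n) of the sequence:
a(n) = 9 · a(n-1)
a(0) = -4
Pure geometric recurrence with ratio 9.
By induction a(n) = a(0) · (9)^n = - 4 \cdot 9^{n}.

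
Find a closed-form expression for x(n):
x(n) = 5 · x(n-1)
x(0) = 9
Pure geometric recurrence with ratio 5.
By induction x(n) = x(0) · (5)^n = 9 \cdot 5^{n}.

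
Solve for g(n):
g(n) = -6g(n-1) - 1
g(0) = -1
First-order linear non-homogeneous.
Homogeneous solution: g_h(n) = A·(-6)^n.
Try constant particular solution g_p = K: K = -6K - 1 ⇒ K = - \frac{1}{7}.
General: g(n) = A·(-6)^n - \frac{1}{7}.
Apply g(0) = -1: A - \frac{1}{7} = -1 ⇒ A = - \frac{6}{7}.
So g(n) = - \frac{6 \left(-6\right)^{n}}{7} - \frac{1}{7}.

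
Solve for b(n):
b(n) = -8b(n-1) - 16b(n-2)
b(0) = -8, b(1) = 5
Characteristic equation: x² + 8x + 16 = 0, which is (x - (-4))².
Repeated root r = -4.
General solution: b(n) = (A + Bn)·(-4)^n.
From b(0) = -8: A = -8.
From b(1) = 5: (A + B)·(-4) = 5 ⇒ B = \frac{27}{4}.
So b(n) = \left(\frac{27 n}{4} - 8\right) \cdot (-4)^n.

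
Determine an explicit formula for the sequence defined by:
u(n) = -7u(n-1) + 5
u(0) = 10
First-order linear non-homogeneous.
Homogeneous solution: u_h(n) = A·(-7)^n.
Try constant particular solution u_p = K: K = -7K + 5 ⇒ K = \frac{5}{8}.
General: u(n) = A·(-7)^n + \frac{5}{8}.
Apply u(0) = 10: A + \frac{5}{8} = 10 ⇒ A = \frac{75}{8}.
So u(n) = \frac{75 \left(-7\right)^{n}}{8} + \frac{5}{8}.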